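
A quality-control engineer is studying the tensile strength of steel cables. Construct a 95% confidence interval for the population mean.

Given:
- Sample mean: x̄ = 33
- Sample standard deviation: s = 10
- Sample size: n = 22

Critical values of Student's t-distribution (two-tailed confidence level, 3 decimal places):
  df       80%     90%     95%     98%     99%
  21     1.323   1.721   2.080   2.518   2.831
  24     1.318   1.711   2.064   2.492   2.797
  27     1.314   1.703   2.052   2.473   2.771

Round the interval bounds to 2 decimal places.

The population standard deviation σ is unknown (only the sample standard deviation s is given), so use a t-interval with df = n - 1 = 22 - 1 = 21.

For 95% confidence with df = 21, t* = 2.080 (from t-table)

Standard error: SE = s/√n = 10/√22 = 2.132007

Margin of error: E = t* × SE = 2.080 × 2.132007 = 4.4346

T-interval: x̄ ± E = 33 ± 4.4346 = (28.5654, 37.4346)

Rounded to 2 decimal places:

(28.57, 37.43)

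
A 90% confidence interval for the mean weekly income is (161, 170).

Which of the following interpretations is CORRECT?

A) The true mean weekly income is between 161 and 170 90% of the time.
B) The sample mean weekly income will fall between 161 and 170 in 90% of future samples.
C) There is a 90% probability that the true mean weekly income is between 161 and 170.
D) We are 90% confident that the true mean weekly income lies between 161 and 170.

A confidence interval represents our confidence in the procedure, not a probability statement about the parameter.

Key concept: If we repeated this sampling process many times and computed a 90% CI each time, about 90% of those intervals would contain the true population parameter.

For this specific interval (161, 170):
- Midpoint (point estimate): 165.5
- Margin of error: 4.5

The correct interpretation is the one stating confidence that the true parameter lies in the interval — option D.

D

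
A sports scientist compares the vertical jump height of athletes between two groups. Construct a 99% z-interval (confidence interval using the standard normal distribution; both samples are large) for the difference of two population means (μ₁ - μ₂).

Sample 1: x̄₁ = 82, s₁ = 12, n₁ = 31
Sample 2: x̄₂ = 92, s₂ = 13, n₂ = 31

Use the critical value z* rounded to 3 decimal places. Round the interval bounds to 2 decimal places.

Both samples are large (n₁ = 31 ≥ 30, n₂ = 31 ≥ 30), so a z-interval for the difference of means applies.

Point estimate: x̄₁ - x̄₂ = 82 - 92 = -10

Standard error: SE = √(s₁²/n₁ + s₂²/n₂)
= √(12²/31 + 13²/31)
= √(4.645161 + 5.451613)
= 3.177542

For 99% confidence, z* = 2.576 (from standard normal table)
Margin of error: E = z* × SE = 2.576 × 3.177542 = 8.1853

Z-interval: (x̄₁ - x̄₂) ± E = -10 ± 8.1853 = (-18.1853, -1.8147)

Rounded to 2 decimal places:

(-18.19, -1.81)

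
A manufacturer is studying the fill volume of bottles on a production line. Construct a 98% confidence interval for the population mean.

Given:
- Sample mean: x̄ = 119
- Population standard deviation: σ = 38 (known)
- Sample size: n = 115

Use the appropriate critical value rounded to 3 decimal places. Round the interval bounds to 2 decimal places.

The population standard deviation σ is known, so use a z-interval (standard normal critical value).

For 98% confidence, z* = 2.326 (from standard normal table)

Standard error: SE = σ/√n = 38/√115 = 3.543518

Margin of error: E = z* × SE = 2.326 × 3.543518 = 8.2422

Z-interval: x̄ ± E = 119 ± 8.2422 = (110.7578, 127.2422)

Rounded to 2 decimal places:

(110.76, 127.24)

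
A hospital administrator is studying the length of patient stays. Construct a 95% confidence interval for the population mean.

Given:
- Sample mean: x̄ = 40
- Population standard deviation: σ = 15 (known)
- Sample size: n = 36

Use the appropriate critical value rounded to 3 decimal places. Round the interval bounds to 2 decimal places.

The population standard deviation σ is known, so use a z-interval (standard normal critical value).

For 95% confidence, z* = 1.96 (from standard normal table)

Standard error: SE = σ/√n = 15/√36 = 2.500000

Margin of error: E = z* × SE = 1.96 × 2.500000 = 4.9000

Z-interval: x̄ ± E = 40 ± 4.9000 = (35.1000, 44.9000)

Rounded to 2 decimal places:

(35.10, 44.90)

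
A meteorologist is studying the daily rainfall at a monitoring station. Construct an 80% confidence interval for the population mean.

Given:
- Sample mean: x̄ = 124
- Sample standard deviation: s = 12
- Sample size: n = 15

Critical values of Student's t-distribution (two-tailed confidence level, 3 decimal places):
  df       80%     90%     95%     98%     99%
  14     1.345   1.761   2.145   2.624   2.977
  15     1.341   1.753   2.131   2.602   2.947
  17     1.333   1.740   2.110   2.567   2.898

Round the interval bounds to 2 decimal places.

The population standard deviation σ is unknown (only the sample standard deviation s is given), so use a t-interval with df = n - 1 = 15 - 1 = 14.

For 80% confidence with df = 14, t* = 1.345 (from t-table)

Standard error: SE = s/√n = 12/√15 = 3.098387

Margin of error: E = t* × SE = 1.345 × 3.098387 = 4.1673

T-interval: x̄ ± E = 124 ± 4.1673 = (119.8327, 128.1673)

Rounded to 2 decimal places:

(119.83, 128.17)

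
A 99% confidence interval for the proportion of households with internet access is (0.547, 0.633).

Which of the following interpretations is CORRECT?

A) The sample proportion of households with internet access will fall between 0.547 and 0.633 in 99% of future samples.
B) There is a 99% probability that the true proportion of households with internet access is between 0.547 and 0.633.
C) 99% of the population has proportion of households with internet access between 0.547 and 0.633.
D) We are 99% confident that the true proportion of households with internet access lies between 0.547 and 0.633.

A confidence interval represents our confidence in the procedure, not a probability statement about the parameter.

Key concept: If we repeated this sampling process many times and computed a 99% CI each time, about 99% of those intervals would contain the true population parameter.

For this specific interval (0.547, 0.633):
- Midpoint (point estimate): 0.59
- Margin of error: 0.043

The correct interpretation is the one stating confidence that the true parameter lies in the interval — option D.

D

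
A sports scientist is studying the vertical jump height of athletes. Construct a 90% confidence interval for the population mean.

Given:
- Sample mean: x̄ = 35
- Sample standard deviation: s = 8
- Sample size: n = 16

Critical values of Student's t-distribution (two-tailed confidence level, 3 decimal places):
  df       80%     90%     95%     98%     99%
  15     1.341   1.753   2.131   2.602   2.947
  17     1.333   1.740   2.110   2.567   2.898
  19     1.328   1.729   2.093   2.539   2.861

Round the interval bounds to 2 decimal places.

The population standard deviation σ is unknown (only the sample standard deviation s is given), so use a t-interval with df = n - 1 = 16 - 1 = 15.

For 90% confidence with df = 15, t* = 1.753 (from t-table)

Standard error: SE = s/√n = 8/√16 = 2.000000

Margin of error: E = t* × SE = 1.753 × 2.000000 = 3.5060

T-interval: x̄ ± E = 35 ± 3.5060 = (31.4940, 38.5060)

Rounded to 2 decimal places:

(31.49, 38.51)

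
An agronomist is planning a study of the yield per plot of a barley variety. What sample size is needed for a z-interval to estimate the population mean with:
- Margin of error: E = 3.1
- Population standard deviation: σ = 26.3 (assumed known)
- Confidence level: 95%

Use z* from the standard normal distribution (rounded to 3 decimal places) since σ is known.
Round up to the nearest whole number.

Using z* since population σ is known (z-interval formula).

For 95% confidence, z* = 1.96 (from standard normal table)

Sample size formula for z-interval: n = (z*σ/E)²

n = (1.96 × 26.3 / 3.1)²
  = (16.628387)²
  = 276.5033

Round up to the nearest whole number: n = 277

277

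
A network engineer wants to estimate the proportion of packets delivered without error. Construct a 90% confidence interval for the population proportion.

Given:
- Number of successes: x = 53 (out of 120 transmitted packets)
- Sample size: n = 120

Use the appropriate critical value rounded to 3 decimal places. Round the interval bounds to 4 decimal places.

Sample proportion: p̂ = 53/120 = 0.441667

Check conditions for normal approximation:
  np̂ = 53 ≥ 10 ✓
  n(1-p̂) = 67 ≥ 10 ✓

The sample is large enough, so use a z-interval (normal approximation) for the proportion.

For 90% confidence, z* = 1.645 (from standard normal table)

Standard error: SE = √(p̂(1-p̂)/n) = √(0.441667×0.558333/120) = 0.04533185

Margin of error: E = z* × SE = 1.645 × 0.04533185 = 0.074571

Z-interval: p̂ ± E = 0.441667 ± 0.074571 = (0.367096, 0.516238)

Rounded to 4 decimal places:

(0.3671, 0.5162)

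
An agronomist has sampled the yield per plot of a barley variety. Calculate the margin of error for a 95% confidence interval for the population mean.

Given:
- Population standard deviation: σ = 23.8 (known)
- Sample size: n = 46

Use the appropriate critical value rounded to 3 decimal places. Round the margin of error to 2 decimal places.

The population standard deviation σ is known, so use the z-interval margin of error formula.

For 95% confidence, z* = 1.96 (from standard normal table)

Margin of error formula for z-interval: E = z* × σ/√n

E = 1.96 × 23.8/√46
  = 1.96 × 3.509119
  = 6.8779

Rounded to 2 decimal places:

6.88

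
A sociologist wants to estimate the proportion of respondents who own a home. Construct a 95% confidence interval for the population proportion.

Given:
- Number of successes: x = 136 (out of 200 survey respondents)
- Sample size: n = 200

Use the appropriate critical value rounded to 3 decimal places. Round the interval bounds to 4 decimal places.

Sample proportion: p̂ = 136/200 = 0.6800000

Check conditions for normal approximation:
  np̂ = 136 ≥ 10 ✓
  n(1-p̂) = 64 ≥ 10 ✓

The sample is large enough, so use a z-interval (normal approximation) for the proportion.

For 95% confidence, z* = 1.96 (from standard normal table)

Standard error: SE = √(p̂(1-p̂)/n) = √(0.6800000×0.3200000/200) = 0.032984845

Margin of error: E = z* × SE = 1.96 × 0.032984845 = 0.0646503

Z-interval: p̂ ± E = 0.6800000 ± 0.0646503 = (0.6153497, 0.7446503)

Rounded to 4 decimal places:

(0.6153, 0.7447)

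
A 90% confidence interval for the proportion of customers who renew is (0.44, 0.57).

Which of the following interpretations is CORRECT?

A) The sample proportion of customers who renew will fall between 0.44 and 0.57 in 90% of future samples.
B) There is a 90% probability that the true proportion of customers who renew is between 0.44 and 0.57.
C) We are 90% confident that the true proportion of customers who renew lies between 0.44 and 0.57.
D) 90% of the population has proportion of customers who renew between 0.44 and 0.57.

A confidence interval represents our confidence in the procedure, not a probability statement about the parameter.

Key concept: If we repeated this sampling process many times and computed a 90% CI each time, about 90% of those intervals would contain the true population parameter.

For this specific interval (0.44, 0.57):
- Midpoint (point estimate): 0.505
- Margin of error: 0.065

The correct interpretation is the one stating confidence that the true parameter lies in the interval — option C.

C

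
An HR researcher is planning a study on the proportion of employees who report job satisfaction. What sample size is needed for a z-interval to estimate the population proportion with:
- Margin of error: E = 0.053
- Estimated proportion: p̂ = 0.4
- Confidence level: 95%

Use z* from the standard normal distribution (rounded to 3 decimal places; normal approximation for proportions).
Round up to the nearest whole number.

Using z* for proportion z-interval (normal approximation).

For 95% confidence, z* = 1.96 (from standard normal table)

Sample size formula for proportion z-interval: n = z*²p̂(1-p̂)/E²

n = 1.96² × 0.4 × 0.6 / 0.053²
  = 3.8416 × 0.24 / 0.002809
  = 328.2250

Round up to the nearest whole number: n = 329

329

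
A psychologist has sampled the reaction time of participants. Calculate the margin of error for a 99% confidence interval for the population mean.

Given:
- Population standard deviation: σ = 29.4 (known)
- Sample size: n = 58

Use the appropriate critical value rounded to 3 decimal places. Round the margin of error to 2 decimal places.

The population standard deviation σ is known, so use the z-interval margin of error formula.

For 99% confidence, z* = 2.576 (from standard normal table)

Margin of error formula for z-interval: E = z* × σ/√n

E = 2.576 × 29.4/√58
  = 2.576 × 3.860409
  = 9.9444

Rounded to 2 decimal places:

9.94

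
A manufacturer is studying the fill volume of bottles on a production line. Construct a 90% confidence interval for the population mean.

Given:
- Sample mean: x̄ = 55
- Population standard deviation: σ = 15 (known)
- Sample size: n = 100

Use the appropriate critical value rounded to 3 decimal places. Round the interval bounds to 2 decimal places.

The population standard deviation σ is known, so use a z-interval (standard normal critical value).

For 90% confidence, z* = 1.645 (from standard normal table)

Standard error: SE = σ/√n = 15/√100 = 1.500000

Margin of error: E = z* × SE = 1.645 × 1.500000 = 2.4675

Z-interval: x̄ ± E = 55 ± 2.4675 = (52.5325, 57.4675)

Rounded to 2 decimal places:

(52.53, 57.47)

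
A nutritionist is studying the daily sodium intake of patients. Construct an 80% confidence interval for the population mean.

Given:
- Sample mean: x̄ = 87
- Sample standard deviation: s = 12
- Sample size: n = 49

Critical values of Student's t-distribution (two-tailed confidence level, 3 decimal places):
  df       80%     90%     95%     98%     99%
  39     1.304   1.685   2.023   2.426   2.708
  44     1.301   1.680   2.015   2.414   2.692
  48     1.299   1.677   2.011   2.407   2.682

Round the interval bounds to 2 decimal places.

The population standard deviation σ is unknown (only the sample standard deviation s is given), so use a t-interval with df = n - 1 = 49 - 1 = 48.

For 80% confidence with df = 48, t* = 1.299 (from t-table)

Standard error: SE = s/√n = 12/√49 = 1.714286

Margin of error: E = t* × SE = 1.299 × 1.714286 = 2.2269

T-interval: x̄ ± E = 87 ± 2.2269 = (84.7731, 89.2269)

Rounded to 2 decimal places:

(84.77, 89.23)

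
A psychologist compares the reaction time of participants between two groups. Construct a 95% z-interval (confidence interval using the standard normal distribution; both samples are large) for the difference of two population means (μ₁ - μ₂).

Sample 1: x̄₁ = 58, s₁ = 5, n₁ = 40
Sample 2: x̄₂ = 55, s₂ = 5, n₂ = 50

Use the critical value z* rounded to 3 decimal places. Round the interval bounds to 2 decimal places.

Both samples are large (n₁ = 40 ≥ 30, n₂ = 50 ≥ 30), so a z-interval for the difference of means applies.

Point estimate: x̄₁ - x̄₂ = 58 - 55 = 3

Standard error: SE = √(s₁²/n₁ + s₂²/n₂)
= √(5²/40 + 5²/50)
= √(0.625000 + 0.500000)
= 1.060660

For 95% confidence, z* = 1.96 (from standard normal table)
Margin of error: E = z* × SE = 1.96 × 1.060660 = 2.0789

Z-interval: (x̄₁ - x̄₂) ± E = 3 ± 2.0789 = (0.9211, 5.0789)

Rounded to 2 decimal places:

(0.92, 5.08)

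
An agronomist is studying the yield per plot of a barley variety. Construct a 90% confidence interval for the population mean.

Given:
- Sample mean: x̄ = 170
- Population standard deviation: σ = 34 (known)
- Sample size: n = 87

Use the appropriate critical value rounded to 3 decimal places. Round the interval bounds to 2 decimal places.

The population standard deviation σ is known, so use a z-interval (standard normal critical value).

For 90% confidence, z* = 1.645 (from standard normal table)

Standard error: SE = σ/√n = 34/√87 = 3.645183

Margin of error: E = z* × SE = 1.645 × 3.645183 = 5.9963

Z-interval: x̄ ± E = 170 ± 5.9963 = (164.0037, 175.9963)

Rounded to 2 decimal places:

(164.00, 176.00)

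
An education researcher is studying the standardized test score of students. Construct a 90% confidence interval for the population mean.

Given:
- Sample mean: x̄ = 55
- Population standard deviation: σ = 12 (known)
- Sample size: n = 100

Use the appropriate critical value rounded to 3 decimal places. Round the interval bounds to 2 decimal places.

The population standard deviation σ is known, so use a z-interval (standard normal critical value).

For 90% confidence, z* = 1.645 (from standard normal table)

Standard error: SE = σ/√n = 12/√100 = 1.200000

Margin of error: E = z* × SE = 1.645 × 1.200000 = 1.9740

Z-interval: x̄ ± E = 55 ± 1.9740 = (53.0260, 56.9740)

Rounded to 2 decimal places:

(53.03, 56.97)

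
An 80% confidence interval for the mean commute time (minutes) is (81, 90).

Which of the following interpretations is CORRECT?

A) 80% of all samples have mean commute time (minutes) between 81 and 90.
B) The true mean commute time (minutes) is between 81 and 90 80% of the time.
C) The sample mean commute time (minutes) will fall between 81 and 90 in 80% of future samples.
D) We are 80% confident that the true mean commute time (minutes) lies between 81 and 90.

A confidence interval represents our confidence in the procedure, not a probability statement about the parameter.

Key concept: If we repeated this sampling process many times and computed an 80% CI each time, about 80% of those intervals would contain the true population parameter.

For this specific interval (81, 90):
- Midpoint (point estimate): 85.5
- Margin of error: 4.5

The correct interpretation is the one stating confidence that the true parameter lies in the interval — option D.

D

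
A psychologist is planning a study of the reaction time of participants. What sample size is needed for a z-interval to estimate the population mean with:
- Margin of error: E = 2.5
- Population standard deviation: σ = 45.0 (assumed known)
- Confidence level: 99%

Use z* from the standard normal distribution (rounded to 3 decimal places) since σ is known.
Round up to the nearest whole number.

Using z* since population σ is known (z-interval formula).

For 99% confidence, z* = 2.576 (from standard normal table)

Sample size formula for z-interval: n = (z*σ/E)²

n = (2.576 × 45.0 / 2.5)²
  = (46.368000)²
  = 2149.9914

Round up to the nearest whole number: n = 2150

2150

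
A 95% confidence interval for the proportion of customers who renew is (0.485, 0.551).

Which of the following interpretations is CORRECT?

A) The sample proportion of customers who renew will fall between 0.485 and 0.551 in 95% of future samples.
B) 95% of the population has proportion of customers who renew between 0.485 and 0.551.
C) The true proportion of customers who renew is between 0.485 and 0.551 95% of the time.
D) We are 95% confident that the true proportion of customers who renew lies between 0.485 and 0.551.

A confidence interval represents our confidence in the procedure, not a probability statement about the parameter.

Key concept: If we repeated this sampling process many times and computed a 95% CI each time, about 95% of those intervals would contain the true population parameter.

For this specific interval (0.485, 0.551):
- Midpoint (point estimate): 0.518
- Margin of error: 0.033

The correct interpretation is the one stating confidence that the true parameter lies in the interval — option D.

D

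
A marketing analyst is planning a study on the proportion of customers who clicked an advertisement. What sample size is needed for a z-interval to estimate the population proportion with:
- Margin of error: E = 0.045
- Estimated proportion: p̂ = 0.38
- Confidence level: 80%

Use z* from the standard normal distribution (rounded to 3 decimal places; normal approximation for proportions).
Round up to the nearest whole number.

Using z* for proportion z-interval (normal approximation).

For 80% confidence, z* = 1.282 (from standard normal table)

Sample size formula for proportion z-interval: n = z*²p̂(1-p̂)/E²

n = 1.282² × 0.38 × 0.62 / 0.045²
  = 1.643524 × 0.2356 / 0.002025
  = 191.2169

Round up to the nearest whole number: n = 192

192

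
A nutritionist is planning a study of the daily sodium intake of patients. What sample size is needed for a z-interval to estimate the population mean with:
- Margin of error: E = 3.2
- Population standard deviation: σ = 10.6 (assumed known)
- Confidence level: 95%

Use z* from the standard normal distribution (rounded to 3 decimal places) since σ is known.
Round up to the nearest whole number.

Using z* since population σ is known (z-interval formula).

For 95% confidence, z* = 1.96 (from standard normal table)

Sample size formula for z-interval: n = (z*σ/E)²

n = (1.96 × 10.6 / 3.2)²
  = (6.492500)²
  = 42.1526

Round up to the nearest whole number: n = 43

43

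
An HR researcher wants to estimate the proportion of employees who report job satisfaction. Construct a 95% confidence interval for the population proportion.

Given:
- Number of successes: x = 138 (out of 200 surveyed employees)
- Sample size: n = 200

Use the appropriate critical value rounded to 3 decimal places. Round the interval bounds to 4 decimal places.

Sample proportion: p̂ = 138/200 = 0.690000

Check conditions for normal approximation:
  np̂ = 138 ≥ 10 ✓
  n(1-p̂) = 62 ≥ 10 ✓

The sample is large enough, so use a z-interval (normal approximation) for the proportion.

For 95% confidence, z* = 1.96 (from standard normal table)

Standard error: SE = √(p̂(1-p̂)/n) = √(0.690000×0.310000/200) = 0.03270321

Margin of error: E = z* × SE = 1.96 × 0.03270321 = 0.064098

Z-interval: p̂ ± E = 0.690000 ± 0.064098 = (0.625902, 0.754098)

Rounded to 4 decimal places:

(0.6259, 0.7541)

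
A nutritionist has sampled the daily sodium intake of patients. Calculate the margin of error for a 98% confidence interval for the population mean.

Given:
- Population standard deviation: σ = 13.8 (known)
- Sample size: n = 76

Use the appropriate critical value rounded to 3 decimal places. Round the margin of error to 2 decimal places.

The population standard deviation σ is known, so use the z-interval margin of error formula.

For 98% confidence, z* = 2.326 (from standard normal table)

Margin of error formula for z-interval: E = z* × σ/√n

E = 2.326 × 13.8/√76
  = 2.326 × 1.582969
  = 3.6820

Rounded to 2 decimal places:

3.68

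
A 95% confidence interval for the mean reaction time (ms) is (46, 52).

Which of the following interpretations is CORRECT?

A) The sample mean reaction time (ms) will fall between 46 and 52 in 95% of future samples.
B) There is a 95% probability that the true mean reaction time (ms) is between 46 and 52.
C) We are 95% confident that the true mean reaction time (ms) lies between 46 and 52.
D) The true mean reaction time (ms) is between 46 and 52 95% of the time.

A confidence interval represents our confidence in the procedure, not a probability statement about the parameter.

Key concept: If we repeated this sampling process many times and computed a 95% CI each time, about 95% of those intervals would contain the true population parameter.

For this specific interval (46, 52):
- Midpoint (point estimate): 49
- Margin of error: 3

The correct interpretation is the one stating confidence that the true parameter lies in the interval — option C.

C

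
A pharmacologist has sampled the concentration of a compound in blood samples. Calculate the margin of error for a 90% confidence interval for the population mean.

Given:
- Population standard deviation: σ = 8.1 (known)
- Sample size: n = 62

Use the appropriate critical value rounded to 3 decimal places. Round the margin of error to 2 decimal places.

The population standard deviation σ is known, so use the z-interval margin of error formula.

For 90% confidence, z* = 1.645 (from standard normal table)

Margin of error formula for z-interval: E = z* × σ/√n

E = 1.645 × 8.1/√62
  = 1.645 × 1.028701
  = 1.6922

Rounded to 2 decimal places:

1.69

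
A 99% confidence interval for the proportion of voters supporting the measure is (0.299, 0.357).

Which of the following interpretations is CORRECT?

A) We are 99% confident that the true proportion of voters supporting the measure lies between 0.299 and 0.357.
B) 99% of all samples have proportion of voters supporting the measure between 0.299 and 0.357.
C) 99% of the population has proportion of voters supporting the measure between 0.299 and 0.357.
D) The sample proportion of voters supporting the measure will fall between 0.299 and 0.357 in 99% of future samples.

A confidence interval represents our confidence in the procedure, not a probability statement about the parameter.

Key concept: If we repeated this sampling process many times and computed a 99% CI each time, about 99% of those intervals would contain the true population parameter.

For this specific interval (0.299, 0.357):
- Midpoint (point estimate): 0.328
- Margin of error: 0.029

The correct interpretation is the one stating confidence that the true parameter lies in the interval — option A.

A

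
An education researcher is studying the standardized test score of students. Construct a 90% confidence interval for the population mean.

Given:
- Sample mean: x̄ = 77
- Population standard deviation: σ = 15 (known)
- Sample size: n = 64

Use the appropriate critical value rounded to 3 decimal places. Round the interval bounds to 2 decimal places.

The population standard deviation σ is known, so use a z-interval (standard normal critical value).

For 90% confidence, z* = 1.645 (from standard normal table)

Standard error: SE = σ/√n = 15/√64 = 1.875000

Margin of error: E = z* × SE = 1.645 × 1.875000 = 3.0844

Z-interval: x̄ ± E = 77 ± 3.0844 = (73.9156, 80.0844)

Rounded to 2 decimal places:

(73.92, 80.08)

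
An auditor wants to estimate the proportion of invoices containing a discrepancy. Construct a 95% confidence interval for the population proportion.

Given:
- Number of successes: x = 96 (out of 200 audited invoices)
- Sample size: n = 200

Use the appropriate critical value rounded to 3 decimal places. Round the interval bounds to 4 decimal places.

Sample proportion: p̂ = 96/200 = 0.480000

Check conditions for normal approximation:
  np̂ = 96 ≥ 10 ✓
  n(1-p̂) = 104 ≥ 10 ✓

The sample is large enough, so use a z-interval (normal approximation) for the proportion.

For 95% confidence, z* = 1.96 (from standard normal table)

Standard error: SE = √(p̂(1-p̂)/n) = √(0.480000×0.520000/200) = 0.03532704

Margin of error: E = z* × SE = 1.96 × 0.03532704 = 0.069241

Z-interval: p̂ ± E = 0.480000 ± 0.069241 = (0.410759, 0.549241)

Rounded to 4 decimal places:

(0.4108, 0.5492)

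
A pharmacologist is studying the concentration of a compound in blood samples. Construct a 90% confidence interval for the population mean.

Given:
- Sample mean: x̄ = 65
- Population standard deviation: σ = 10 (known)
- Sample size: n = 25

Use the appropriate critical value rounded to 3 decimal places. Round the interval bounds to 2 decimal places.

The population standard deviation σ is known, so use a z-interval (standard normal critical value).

For 90% confidence, z* = 1.645 (from standard normal table)

Standard error: SE = σ/√n = 10/√25 = 2.000000

Margin of error: E = z* × SE = 1.645 × 2.000000 = 3.2900

Z-interval: x̄ ± E = 65 ± 3.2900 = (61.7100, 68.2900)

Rounded to 2 decimal places:

(61.71, 68.29)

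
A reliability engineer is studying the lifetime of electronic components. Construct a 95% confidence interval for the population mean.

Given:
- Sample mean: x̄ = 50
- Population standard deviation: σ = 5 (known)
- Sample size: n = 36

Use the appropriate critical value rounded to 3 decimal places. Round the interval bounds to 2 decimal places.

The population standard deviation σ is known, so use a z-interval (standard normal critical value).

For 95% confidence, z* = 1.96 (from standard normal table)

Standard error: SE = σ/√n = 5/√36 = 0.833333

Margin of error: E = z* × SE = 1.96 × 0.833333 = 1.6333

Z-interval: x̄ ± E = 50 ± 1.6333 = (48.3667, 51.6333)

Rounded to 2 decimal places:

(48.37, 51.63)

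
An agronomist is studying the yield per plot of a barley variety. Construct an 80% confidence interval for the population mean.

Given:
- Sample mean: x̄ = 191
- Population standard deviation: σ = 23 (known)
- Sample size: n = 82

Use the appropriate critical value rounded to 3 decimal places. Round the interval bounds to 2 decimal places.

The population standard deviation σ is known, so use a z-interval (standard normal critical value).

For 80% confidence, z* = 1.282 (from standard normal table)

Standard error: SE = σ/√n = 23/√82 = 2.539925

Margin of error: E = z* × SE = 1.282 × 2.539925 = 3.2562

Z-interval: x̄ ± E = 191 ± 3.2562 = (187.7438, 194.2562)

Rounded to 2 decimal places:

(187.74, 194.26)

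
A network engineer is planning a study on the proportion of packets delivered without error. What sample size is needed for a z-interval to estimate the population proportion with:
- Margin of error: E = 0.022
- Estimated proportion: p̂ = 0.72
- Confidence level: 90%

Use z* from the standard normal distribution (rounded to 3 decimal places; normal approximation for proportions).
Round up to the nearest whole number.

Using z* for proportion z-interval (normal approximation).

For 90% confidence, z* = 1.645 (from standard normal table)

Sample size formula for proportion z-interval: n = z*²p̂(1-p̂)/E²

n = 1.645² × 0.72 × 0.28 / 0.022²
  = 2.706025 × 0.2016 / 0.000484
  = 1127.1377

Round up to the nearest whole number: n = 1128

1128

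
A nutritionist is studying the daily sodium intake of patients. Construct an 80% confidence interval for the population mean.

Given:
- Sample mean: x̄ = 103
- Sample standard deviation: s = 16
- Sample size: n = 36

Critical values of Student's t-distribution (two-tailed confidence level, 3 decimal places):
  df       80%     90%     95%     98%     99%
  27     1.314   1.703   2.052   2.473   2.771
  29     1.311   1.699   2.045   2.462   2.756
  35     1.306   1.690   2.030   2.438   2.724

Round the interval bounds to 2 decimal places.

The population standard deviation σ is unknown (only the sample standard deviation s is given), so use a t-interval with df = n - 1 = 36 - 1 = 35.

For 80% confidence with df = 35, t* = 1.306 (from t-table)

Standard error: SE = s/√n = 16/√36 = 2.666667

Margin of error: E = t* × SE = 1.306 × 2.666667 = 3.4827

T-interval: x̄ ± E = 103 ± 3.4827 = (99.5173, 106.4827)

Rounded to 2 decimal places:

(99.52, 106.48)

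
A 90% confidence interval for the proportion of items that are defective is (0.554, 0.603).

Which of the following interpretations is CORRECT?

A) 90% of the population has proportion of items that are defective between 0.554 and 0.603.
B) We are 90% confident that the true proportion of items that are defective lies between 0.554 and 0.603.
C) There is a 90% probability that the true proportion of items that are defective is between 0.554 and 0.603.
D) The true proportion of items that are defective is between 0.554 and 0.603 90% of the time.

A confidence interval represents our confidence in the procedure, not a probability statement about the parameter.

Key concept: If we repeated this sampling process many times and computed a 90% CI each time, about 90% of those intervals would contain the true population parameter.

For this specific interval (0.554, 0.603):
- Midpoint (point estimate): 0.5785
- Margin of error: 0.0245

The correct interpretation is the one stating confidence that the true parameter lies in the interval — option B.

B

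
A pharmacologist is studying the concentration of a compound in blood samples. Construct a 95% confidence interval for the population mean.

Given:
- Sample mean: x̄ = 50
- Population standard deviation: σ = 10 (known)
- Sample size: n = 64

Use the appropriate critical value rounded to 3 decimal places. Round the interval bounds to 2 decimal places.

The population standard deviation σ is known, so use a z-interval (standard normal critical value).

For 95% confidence, z* = 1.96 (from standard normal table)

Standard error: SE = σ/√n = 10/√64 = 1.250000

Margin of error: E = z* × SE = 1.96 × 1.250000 = 2.4500

Z-interval: x̄ ± E = 50 ± 2.4500 = (47.5500, 52.4500)

Rounded to 2 decimal places:

(47.55, 52.45)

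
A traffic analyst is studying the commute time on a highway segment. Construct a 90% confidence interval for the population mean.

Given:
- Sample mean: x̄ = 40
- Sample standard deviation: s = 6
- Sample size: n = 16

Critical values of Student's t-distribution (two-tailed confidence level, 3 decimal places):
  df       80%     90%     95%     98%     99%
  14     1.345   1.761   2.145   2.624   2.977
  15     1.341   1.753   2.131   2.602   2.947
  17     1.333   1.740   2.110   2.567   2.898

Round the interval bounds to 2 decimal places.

The population standard deviation σ is unknown (only the sample standard deviation s is given), so use a t-interval with df = n - 1 = 16 - 1 = 15.

For 90% confidence with df = 15, t* = 1.753 (from t-table)

Standard error: SE = s/√n = 6/√16 = 1.500000

Margin of error: E = t* × SE = 1.753 × 1.500000 = 2.6295

T-interval: x̄ ± E = 40 ± 2.6295 = (37.3705, 42.6295)

Rounded to 2 decimal places:

(37.37, 42.63)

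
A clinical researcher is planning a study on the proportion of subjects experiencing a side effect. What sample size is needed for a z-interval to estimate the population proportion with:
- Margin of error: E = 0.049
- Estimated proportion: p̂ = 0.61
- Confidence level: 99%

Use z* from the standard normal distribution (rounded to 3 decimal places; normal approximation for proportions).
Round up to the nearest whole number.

Using z* for proportion z-interval (normal approximation).

For 99% confidence, z* = 2.576 (from standard normal table)

Sample size formula for proportion z-interval: n = z*²p̂(1-p̂)/E²

n = 2.576² × 0.61 × 0.39 / 0.049²
  = 6.635776 × 0.2379 / 0.002401
  = 657.4973

Round up to the nearest whole number: n = 658

658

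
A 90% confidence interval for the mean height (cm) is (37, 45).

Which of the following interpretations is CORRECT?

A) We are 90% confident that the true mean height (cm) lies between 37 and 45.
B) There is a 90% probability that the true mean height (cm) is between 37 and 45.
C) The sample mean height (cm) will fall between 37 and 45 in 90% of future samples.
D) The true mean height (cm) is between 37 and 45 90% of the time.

A confidence interval represents our confidence in the procedure, not a probability statement about the parameter.

Key concept: If we repeated this sampling process many times and computed a 90% CI each time, about 90% of those intervals would contain the true population parameter.

For this specific interval (37, 45):
- Midpoint (point estimate): 41
- Margin of error: 4

The correct interpretation is the one stating confidence that the true parameter lies in the interval — option A.

A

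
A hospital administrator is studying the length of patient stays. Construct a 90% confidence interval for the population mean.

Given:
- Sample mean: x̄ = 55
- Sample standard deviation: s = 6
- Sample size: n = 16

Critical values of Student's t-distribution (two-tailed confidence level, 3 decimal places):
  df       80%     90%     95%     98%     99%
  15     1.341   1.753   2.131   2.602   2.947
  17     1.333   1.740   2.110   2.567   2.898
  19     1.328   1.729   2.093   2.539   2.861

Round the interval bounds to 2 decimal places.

The population standard deviation σ is unknown (only the sample standard deviation s is given), so use a t-interval with df = n - 1 = 16 - 1 = 15.

For 90% confidence with df = 15, t* = 1.753 (from t-table)

Standard error: SE = s/√n = 6/√16 = 1.500000

Margin of error: E = t* × SE = 1.753 × 1.500000 = 2.6295

T-interval: x̄ ± E = 55 ± 2.6295 = (52.3705, 57.6295)

Rounded to 2 decimal places:

(52.37, 57.63)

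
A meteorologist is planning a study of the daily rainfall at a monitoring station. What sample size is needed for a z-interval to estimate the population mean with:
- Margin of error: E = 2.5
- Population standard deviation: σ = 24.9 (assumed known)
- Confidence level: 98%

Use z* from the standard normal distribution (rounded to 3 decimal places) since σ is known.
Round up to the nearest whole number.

Using z* since population σ is known (z-interval formula).

For 98% confidence, z* = 2.326 (from standard normal table)

Sample size formula for z-interval: n = (z*σ/E)²

n = (2.326 × 24.9 / 2.5)²
  = (23.166960)²
  = 536.7080

Round up to the nearest whole number: n = 537

537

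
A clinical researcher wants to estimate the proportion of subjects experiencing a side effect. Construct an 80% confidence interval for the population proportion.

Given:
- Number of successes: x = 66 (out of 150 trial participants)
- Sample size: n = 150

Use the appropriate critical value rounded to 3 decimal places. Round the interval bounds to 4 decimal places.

Sample proportion: p̂ = 66/150 = 0.440000

Check conditions for normal approximation:
  np̂ = 66 ≥ 10 ✓
  n(1-p̂) = 84 ≥ 10 ✓

The sample is large enough, so use a z-interval (normal approximation) for the proportion.

For 80% confidence, z* = 1.282 (from standard normal table)

Standard error: SE = √(p̂(1-p̂)/n) = √(0.440000×0.560000/150) = 0.04052982

Margin of error: E = z* × SE = 1.282 × 0.04052982 = 0.051959

Z-interval: p̂ ± E = 0.440000 ± 0.051959 = (0.388041, 0.491959)

Rounded to 4 decimal places:

(0.3880, 0.4920)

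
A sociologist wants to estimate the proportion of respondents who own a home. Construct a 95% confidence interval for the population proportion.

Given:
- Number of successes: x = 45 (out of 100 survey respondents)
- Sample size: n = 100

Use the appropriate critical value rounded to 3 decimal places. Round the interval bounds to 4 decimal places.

Sample proportion: p̂ = 45/100 = 0.450000

Check conditions for normal approximation:
  np̂ = 45 ≥ 10 ✓
  n(1-p̂) = 55 ≥ 10 ✓

The sample is large enough, so use a z-interval (normal approximation) for the proportion.

For 95% confidence, z* = 1.96 (from standard normal table)

Standard error: SE = √(p̂(1-p̂)/n) = √(0.450000×0.550000/100) = 0.04974937

Margin of error: E = z* × SE = 1.96 × 0.04974937 = 0.097509

Z-interval: p̂ ± E = 0.450000 ± 0.097509 = (0.352491, 0.547509)

Rounded to 4 decimal places:

(0.3525, 0.5475)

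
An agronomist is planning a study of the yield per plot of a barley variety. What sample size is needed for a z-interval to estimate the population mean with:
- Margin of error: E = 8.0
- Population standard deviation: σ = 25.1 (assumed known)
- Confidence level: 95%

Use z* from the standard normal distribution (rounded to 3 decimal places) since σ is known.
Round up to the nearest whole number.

Using z* since population σ is known (z-interval formula).

For 95% confidence, z* = 1.96 (from standard normal table)

Sample size formula for z-interval: n = (z*σ/E)²

n = (1.96 × 25.1 / 8.0)²
  = (6.149500)²
  = 37.8164

Round up to the nearest whole number: n = 38

38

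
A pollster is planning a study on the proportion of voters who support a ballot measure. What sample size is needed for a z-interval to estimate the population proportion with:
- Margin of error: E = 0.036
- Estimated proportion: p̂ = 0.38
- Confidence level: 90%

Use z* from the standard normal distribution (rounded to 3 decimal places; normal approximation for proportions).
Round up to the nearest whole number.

Using z* for proportion z-interval (normal approximation).

For 90% confidence, z* = 1.645 (from standard normal table)

Sample size formula for proportion z-interval: n = z*²p̂(1-p̂)/E²

n = 1.645² × 0.38 × 0.62 / 0.036²
  = 2.706025 × 0.2356 / 0.001296
  = 491.9286

Round up to the nearest whole number: n = 492

492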